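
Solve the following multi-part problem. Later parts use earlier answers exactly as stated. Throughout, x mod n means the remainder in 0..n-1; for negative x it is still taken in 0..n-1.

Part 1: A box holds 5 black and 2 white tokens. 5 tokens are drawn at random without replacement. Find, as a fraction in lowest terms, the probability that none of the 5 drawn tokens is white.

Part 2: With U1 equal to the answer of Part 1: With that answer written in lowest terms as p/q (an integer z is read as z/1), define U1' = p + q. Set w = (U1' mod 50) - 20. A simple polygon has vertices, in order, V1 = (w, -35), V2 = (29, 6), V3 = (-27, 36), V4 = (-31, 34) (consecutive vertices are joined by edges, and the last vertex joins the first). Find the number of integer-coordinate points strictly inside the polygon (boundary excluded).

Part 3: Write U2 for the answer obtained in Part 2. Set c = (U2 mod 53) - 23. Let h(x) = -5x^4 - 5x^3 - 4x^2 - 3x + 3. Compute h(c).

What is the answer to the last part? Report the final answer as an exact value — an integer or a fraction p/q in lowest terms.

-139

Part 1: total draws C(7,5) = 21; favorable C(5,5) = 1; P = 1/21; answer 1/21
Part 2: U1 = 1/21; threaded value p + q = 22; w = 2; cross terms: (2*6 - 29*-35)=1027, (29*36 - -27*6)=1206, (-27*34 - -31*36)=198, (-31*-35 - 2*34)=1017; twice the area = |3448| = 3448; area = 1724; boundary points = 1 + 2 + 2 + 3 = 8; strictly interior points = area - boundary/2 + 1 = 1721; answer 1721
Part 3: U2 = 1721; c = 2; -5*(2)^4 - 5*(2)^3 - 4*(2)^2 - 3*(2)^1 + 3 = (-80) + (-40) + (-16) + (-6) + (3) = -139; answer -139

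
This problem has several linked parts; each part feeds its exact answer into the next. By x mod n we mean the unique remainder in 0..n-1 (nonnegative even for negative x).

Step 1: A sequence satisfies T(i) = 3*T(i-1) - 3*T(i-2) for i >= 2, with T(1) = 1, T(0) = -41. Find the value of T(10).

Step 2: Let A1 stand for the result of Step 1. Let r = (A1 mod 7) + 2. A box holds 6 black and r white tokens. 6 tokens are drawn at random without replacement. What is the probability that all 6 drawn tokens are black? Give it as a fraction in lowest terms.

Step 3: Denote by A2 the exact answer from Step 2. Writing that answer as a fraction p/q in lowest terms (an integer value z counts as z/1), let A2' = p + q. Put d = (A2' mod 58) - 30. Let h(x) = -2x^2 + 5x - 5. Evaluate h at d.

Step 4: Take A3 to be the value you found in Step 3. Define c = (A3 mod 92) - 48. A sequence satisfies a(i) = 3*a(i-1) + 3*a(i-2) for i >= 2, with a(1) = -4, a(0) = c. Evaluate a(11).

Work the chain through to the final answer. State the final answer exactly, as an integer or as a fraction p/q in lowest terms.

3592998

Step 1: T(2) = 3*(1) - 3*(-41) = 126; iterating: T(2)=126, T(3)=375, T(4)=747, T(5)=1116, T(6)=1107, T(7)=-27, T(8)=-3402, T(9)=-10125, T(10)=-20169; answer -20169
Step 2: A1 = -20169; r = 7; total draws C(13,6) = 1716; favorable C(6,6) = 1; P = 1/1716; answer 1/1716
Step 3: A2 = 1/1716; threaded value p + q = 1717; d = 5; -2*(5)^2 + 5*(5)^1 - 5 = (-50) + (25) + (-5) = -30; answer -30
Step 4: A3 = -30; c = 14; a(2) = 3*(-4) + 3*(14) = 30; iterating: a(2)=30, a(3)=78, a(4)=324, a(5)=1206, a(6)=4590, a(7)=17388, a(8)=65934, a(9)=249966, a(10)=947700, a(11)=3592998; answer 3592998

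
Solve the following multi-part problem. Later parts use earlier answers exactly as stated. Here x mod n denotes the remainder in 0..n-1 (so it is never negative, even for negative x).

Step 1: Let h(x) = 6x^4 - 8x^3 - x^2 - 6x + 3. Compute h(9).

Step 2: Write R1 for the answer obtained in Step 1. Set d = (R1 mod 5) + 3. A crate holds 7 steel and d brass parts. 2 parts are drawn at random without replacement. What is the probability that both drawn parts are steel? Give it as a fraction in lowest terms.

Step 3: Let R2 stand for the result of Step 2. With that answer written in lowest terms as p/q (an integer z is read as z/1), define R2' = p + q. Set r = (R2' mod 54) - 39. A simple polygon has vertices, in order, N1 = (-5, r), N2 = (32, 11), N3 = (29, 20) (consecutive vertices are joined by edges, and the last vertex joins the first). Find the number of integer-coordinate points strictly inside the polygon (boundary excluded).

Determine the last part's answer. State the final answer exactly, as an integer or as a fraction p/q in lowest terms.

Step 1: 6*(9)^4 - 8*(9)^3 - 1*(9)^2 - 6*(9)^1 + 3 = (39366) + (-5832) + (-81) + (-54) + (3) = 33402; answer 33402
Step 2: R1 = 33402; d = 5; total draws C(12,2) = 66; favorable C(7,2) = 21; P = 7/22; answer 7/22
Step 3: R2 = 7/22; threaded value p + q = 29; r = -10; cross terms: (-5*11 - 32*-10)=265, (32*20 - 29*11)=321, (29*-10 - -5*20)=-190; twice the area = |396| = 396; area = 198; boundary points = 1 + 3 + 2 = 6; strictly interior points = area - boundary/2 + 1 = 196; answer 196

196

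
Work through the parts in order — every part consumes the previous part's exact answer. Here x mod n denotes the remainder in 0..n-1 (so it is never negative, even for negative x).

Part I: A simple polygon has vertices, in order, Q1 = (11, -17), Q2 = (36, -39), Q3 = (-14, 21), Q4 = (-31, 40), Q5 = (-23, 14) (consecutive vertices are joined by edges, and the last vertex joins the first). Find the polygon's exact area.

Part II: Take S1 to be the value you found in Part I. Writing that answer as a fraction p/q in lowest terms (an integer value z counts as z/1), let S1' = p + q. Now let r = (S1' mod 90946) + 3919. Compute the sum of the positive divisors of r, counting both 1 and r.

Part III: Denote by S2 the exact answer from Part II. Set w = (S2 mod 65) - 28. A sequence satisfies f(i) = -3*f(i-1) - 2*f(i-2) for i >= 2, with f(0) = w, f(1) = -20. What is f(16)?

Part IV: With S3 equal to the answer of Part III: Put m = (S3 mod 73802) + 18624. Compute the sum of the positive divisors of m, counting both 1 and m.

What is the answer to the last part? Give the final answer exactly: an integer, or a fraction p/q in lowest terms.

184320

Part I: cross terms: (11*-39 - 36*-17)=183, (36*21 - -14*-39)=210, (-14*40 - -31*21)=91, (-31*14 - -23*40)=486, (-23*-17 - 11*14)=237; twice the area = |1207| = 1207; area = 1207/2; answer 1207/2
Part II: S1 = 1207/2; threaded value p + q = 1209; r = 5128; 5128 = 2^3 * 641; sigma = (1 + 2 + 4 + 8) * (1 + 641) = 15 * 642 = 9630; answer 9630
Part III: S2 = 9630; w = -18; f(2) = -3*(-20) - 2*(-18) = 96; iterating: f(2)=96, f(3)=-248, f(4)=552, f(5)=-1160, f(6)=2376, f(7)=-4808, f(8)=9672, f(9)=-19400, f(10)=38856, f(11)=-77768, f(12)=155592, f(13)=-311240, f(14)=622536, f(15)=-1245128, f(16)=2490312; answer 2490312
Part IV: S3 = 2490312; m = 73470; 73470 = 2 * 3 * 5 * 31 * 79; sigma = (1 + 2) * (1 + 3) * (1 + 5) * (1 + 31) * (1 + 79) = 3 * 4 * 6 * 32 * 80 = 184320; answer 184320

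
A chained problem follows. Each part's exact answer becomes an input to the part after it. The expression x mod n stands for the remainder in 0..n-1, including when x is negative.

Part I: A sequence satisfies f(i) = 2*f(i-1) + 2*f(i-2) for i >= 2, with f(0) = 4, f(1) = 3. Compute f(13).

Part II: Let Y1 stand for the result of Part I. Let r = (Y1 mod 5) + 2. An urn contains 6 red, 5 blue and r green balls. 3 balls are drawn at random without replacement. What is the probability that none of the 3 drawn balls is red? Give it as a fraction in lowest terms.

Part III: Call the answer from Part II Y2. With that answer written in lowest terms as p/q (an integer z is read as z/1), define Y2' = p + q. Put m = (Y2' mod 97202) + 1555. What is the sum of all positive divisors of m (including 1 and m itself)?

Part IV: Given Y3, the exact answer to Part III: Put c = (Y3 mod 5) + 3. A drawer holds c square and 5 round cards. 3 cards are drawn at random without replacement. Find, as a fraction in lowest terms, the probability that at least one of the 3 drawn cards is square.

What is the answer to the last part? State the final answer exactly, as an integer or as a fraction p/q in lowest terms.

Part I: f(2) = 2*(3) + 2*(4) = 14; iterating: f(2)=14, f(3)=34, f(4)=96, f(5)=260, f(6)=712, f(7)=1944, f(8)=5312, f(9)=14512, f(10)=39648, f(11)=108320, f(12)=295936, f(13)=808512; answer 808512
Part II: Y1 = 808512; r = 4; total draws C(15,3) = 455; favorable C(9,3) = 84; P = 12/65; answer 12/65
Part III: Y2 = 12/65; threaded value p + q = 77; m = 1632; 1632 = 2^5 * 3 * 17; sigma = (1 + 2 + 4 + 8 + 16 + 32) * (1 + 3) * (1 + 17) = 63 * 4 * 18 = 4536; answer 4536
Part IV: Y3 = 4536; c = 4; total draws C(9,3) = 84; complement C(5,3) = 10; favorable 84 - 10 = 74; P = 37/42; answer 37/42

37/42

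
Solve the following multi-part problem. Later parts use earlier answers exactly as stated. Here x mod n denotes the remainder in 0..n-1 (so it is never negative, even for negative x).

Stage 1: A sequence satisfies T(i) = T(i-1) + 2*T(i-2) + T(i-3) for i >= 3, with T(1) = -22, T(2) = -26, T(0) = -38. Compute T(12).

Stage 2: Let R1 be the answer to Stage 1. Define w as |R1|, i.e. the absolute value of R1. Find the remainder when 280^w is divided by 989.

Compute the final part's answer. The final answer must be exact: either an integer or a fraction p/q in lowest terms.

16

Stage 1: T(3) = 1*(-26) + 2*(-22) + 1*(-38) = -108; iterating: T(3)=-108, T(4)=-182, T(5)=-424, T(6)=-896, T(7)=-1926, T(8)=-4142, T(9)=-8890, T(10)=-19100, T(11)=-41022, T(12)=-88112; answer -88112
Stage 2: R1 = -88112; w = 88112; squarings mod 989: 280^1=280, 280^2=269, 280^4=164, 280^8=193, 280^16=656, 280^32=121, 280^64=795, 280^128=54, 280^256=938, 280^512=623, 280^1024=441, 280^2048=637, 280^4096=279, 280^8192=699, 280^16384=35, 280^32768=236, 280^65536=312; 280^88112 = 280^16 * 280^32 * 280^2048 * 280^4096 * 280^16384 * 280^65536 = 16 (mod 989); answer 16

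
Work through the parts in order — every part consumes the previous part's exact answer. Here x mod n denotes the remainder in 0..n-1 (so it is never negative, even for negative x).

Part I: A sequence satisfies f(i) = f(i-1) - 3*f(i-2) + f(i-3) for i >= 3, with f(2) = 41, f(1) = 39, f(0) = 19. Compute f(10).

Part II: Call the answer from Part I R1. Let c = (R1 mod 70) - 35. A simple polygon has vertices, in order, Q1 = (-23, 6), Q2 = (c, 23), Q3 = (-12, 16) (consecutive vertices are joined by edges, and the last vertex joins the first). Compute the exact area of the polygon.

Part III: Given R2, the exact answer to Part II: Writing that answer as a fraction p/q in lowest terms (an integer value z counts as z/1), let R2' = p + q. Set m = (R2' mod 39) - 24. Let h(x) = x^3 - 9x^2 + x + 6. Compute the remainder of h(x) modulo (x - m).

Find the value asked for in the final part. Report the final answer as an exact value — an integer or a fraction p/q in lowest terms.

15

Part I: f(3) = 1*(41) - 3*(39) + 1*(19) = -57; iterating: f(3)=-57, f(4)=-141, f(5)=71, f(6)=437, f(7)=83, f(8)=-1157, f(9)=-969, f(10)=2585; answer 2585
Part II: R1 = 2585; c = 30; cross terms: (-23*23 - 30*6)=-709, (30*16 - -12*23)=756, (-12*6 - -23*16)=296; twice the area = |343| = 343; area = 343/2; answer 343/2
Part III: R2 = 343/2; threaded value p + q = 345; m = 9; remainder = value at the root: 1*(9)^3 - 9*(9)^2 + 1*(9)^1 + 6 = (729) + (-729) + (9) + (6) = 15; answer 15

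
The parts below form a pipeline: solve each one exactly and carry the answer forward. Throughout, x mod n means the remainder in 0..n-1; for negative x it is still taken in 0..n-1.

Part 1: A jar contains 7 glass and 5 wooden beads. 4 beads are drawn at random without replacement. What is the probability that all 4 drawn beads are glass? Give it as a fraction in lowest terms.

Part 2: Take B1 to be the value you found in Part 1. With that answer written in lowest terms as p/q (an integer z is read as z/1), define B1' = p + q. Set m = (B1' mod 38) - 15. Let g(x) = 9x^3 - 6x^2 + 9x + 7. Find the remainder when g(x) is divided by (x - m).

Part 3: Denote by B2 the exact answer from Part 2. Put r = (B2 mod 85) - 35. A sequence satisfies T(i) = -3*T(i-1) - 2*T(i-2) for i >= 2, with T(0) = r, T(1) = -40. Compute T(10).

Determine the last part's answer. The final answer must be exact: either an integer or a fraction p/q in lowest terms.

64426

Part 1: total draws C(12,4) = 495; favorable C(7,4) = 35; P = 7/99; answer 7/99
Part 2: B1 = 7/99; threaded value p + q = 106; m = 15; remainder = value at the root: 9*(15)^3 - 6*(15)^2 + 9*(15)^1 + 7 = (30375) + (-1350) + (135) + (7) = 29167; answer 29167
Part 3: B2 = 29167; r = -23; T(2) = -3*(-40) - 2*(-23) = 166; iterating: T(2)=166, T(3)=-418, T(4)=922, T(5)=-1930, T(6)=3946, T(7)=-7978, T(8)=16042, T(9)=-32170, T(10)=64426; answer 64426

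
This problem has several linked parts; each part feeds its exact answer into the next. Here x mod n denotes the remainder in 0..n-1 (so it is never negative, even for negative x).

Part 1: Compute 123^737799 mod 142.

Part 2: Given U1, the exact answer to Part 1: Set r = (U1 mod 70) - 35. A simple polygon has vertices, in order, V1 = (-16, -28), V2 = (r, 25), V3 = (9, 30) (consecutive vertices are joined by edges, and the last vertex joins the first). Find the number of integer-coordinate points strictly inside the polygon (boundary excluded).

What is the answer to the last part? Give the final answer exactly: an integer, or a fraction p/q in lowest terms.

439

Part 1: squarings mod 142: 123^1=123, 123^2=77, 123^4=107, 123^8=89, 123^16=111, 123^32=109, 123^64=95, 123^128=79, 123^256=135, 123^512=49, 123^1024=129, 123^2048=27, 123^4096=19, 123^8192=77, 123^16384=107, 123^32768=89, 123^65536=111, 123^131072=109, 123^262144=95, 123^524288=79; 123^737799 = 123^1 * 123^2 * 123^4 * 123^512 * 123^16384 * 123^65536 * 123^131072 * 123^524288 = 127 (mod 142); answer 127
Part 2: U1 = 127; r = 22; cross terms: (-16*25 - 22*-28)=216, (22*30 - 9*25)=435, (9*-28 - -16*30)=228; twice the area = |879| = 879; area = 879/2; boundary points = 1 + 1 + 1 = 3; strictly interior points = area - boundary/2 + 1 = 439; answer 439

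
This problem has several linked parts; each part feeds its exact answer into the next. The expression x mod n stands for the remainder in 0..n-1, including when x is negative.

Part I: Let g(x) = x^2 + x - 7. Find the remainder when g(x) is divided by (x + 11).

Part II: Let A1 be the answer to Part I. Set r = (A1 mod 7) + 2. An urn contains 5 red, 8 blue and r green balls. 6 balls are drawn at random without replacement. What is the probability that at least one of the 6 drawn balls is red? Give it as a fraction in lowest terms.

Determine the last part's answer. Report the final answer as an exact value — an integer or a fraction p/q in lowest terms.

Part I: remainder = value at the root: 1*(-11)^2 + 1*(-11)^1 - 7 = (121) + (-11) + (-7) = 103; answer 103
Part II: A1 = 103; r = 7; total draws C(20,6) = 38760; complement C(15,6) = 5005; favorable 38760 - 5005 = 33755; P = 6751/7752; answer 6751/7752

6751/7752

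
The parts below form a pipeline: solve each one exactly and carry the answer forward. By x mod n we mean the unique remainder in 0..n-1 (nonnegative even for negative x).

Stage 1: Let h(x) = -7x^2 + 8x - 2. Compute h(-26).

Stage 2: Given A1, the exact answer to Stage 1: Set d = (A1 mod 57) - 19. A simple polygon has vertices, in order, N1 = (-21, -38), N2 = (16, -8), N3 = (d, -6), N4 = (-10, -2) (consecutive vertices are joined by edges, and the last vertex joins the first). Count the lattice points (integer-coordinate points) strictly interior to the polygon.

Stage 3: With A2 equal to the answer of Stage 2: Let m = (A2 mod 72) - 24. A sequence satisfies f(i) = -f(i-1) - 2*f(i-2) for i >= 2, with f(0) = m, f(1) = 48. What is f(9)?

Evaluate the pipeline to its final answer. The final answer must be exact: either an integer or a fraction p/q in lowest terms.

-900

Stage 1: -7*(-26)^2 + 8*(-26)^1 - 2 = (-4732) + (-208) + (-2) = -4942; answer -4942
Stage 2: A1 = -4942; d = -2; cross terms: (-21*-8 - 16*-38)=776, (16*-6 - -2*-8)=-112, (-2*-2 - -10*-6)=-56, (-10*-38 - -21*-2)=338; twice the area = |946| = 946; area = 473; boundary points = 1 + 2 + 4 + 1 = 8; strictly interior points = area - boundary/2 + 1 = 470; answer 470
Stage 3: A2 = 470; m = 14; f(2) = -1*(48) - 2*(14) = -76; iterating: f(2)=-76, f(3)=-20, f(4)=172, f(5)=-132, f(6)=-212, f(7)=476, f(8)=-52, f(9)=-900; answer -900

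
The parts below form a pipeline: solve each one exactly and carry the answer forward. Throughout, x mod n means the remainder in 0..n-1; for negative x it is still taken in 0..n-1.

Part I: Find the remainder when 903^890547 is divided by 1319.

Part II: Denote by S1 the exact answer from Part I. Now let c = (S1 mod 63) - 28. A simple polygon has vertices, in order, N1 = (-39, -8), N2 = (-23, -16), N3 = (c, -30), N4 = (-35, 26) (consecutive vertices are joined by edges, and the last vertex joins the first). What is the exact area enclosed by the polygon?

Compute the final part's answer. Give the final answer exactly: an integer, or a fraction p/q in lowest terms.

Part I: squarings mod 1319: 903^1=903, 903^2=267, 903^4=63, 903^8=12, 903^16=144, 903^32=951, 903^64=886, 903^128=191, 903^256=868, 903^512=275, 903^1024=442, 903^2048=152, 903^4096=681, 903^8192=792, 903^16384=739, 903^32768=55, 903^65536=387, 903^131072=722, 903^262144=279, 903^524288=20; 903^890547 = 903^1 * 903^2 * 903^16 * 903^32 * 903^128 * 903^512 * 903^1024 * 903^4096 * 903^32768 * 903^65536 * 903^262144 * 903^524288 = 453 (mod 1319); answer 453
Part II: S1 = 453; c = -16; cross terms: (-39*-16 - -23*-8)=440, (-23*-30 - -16*-16)=434, (-16*26 - -35*-30)=-1466, (-35*-8 - -39*26)=1294; twice the area = |702| = 702; area = 351; answer 351

351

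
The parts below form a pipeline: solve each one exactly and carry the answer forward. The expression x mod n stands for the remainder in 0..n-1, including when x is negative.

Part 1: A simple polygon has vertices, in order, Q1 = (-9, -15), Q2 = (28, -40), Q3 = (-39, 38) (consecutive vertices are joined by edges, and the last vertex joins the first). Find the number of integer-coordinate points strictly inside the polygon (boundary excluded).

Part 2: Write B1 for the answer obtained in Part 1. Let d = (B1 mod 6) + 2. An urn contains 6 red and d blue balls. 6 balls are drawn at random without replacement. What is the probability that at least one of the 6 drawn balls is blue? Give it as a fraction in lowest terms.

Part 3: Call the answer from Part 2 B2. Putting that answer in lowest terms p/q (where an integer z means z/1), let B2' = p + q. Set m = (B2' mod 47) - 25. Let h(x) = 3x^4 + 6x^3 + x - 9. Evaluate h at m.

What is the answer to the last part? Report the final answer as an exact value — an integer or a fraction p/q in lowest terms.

Part 1: cross terms: (-9*-40 - 28*-15)=780, (28*38 - -39*-40)=-496, (-39*-15 - -9*38)=927; twice the area = |1211| = 1211; area = 1211/2; boundary points = 1 + 1 + 1 = 3; strictly interior points = area - boundary/2 + 1 = 605; answer 605
Part 2: B1 = 605; d = 7; total draws C(13,6) = 1716; complement C(6,6) = 1; favorable 1716 - 1 = 1715; P = 1715/1716; answer 1715/1716
Part 3: B2 = 1715/1716; threaded value p + q = 3431; m = -25; 3*(-25)^4 + 6*(-25)^3 + 1*(-25)^1 - 9 = (1171875) + (-93750) + (-25) + (-9) = 1078091; answer 1078091

1078091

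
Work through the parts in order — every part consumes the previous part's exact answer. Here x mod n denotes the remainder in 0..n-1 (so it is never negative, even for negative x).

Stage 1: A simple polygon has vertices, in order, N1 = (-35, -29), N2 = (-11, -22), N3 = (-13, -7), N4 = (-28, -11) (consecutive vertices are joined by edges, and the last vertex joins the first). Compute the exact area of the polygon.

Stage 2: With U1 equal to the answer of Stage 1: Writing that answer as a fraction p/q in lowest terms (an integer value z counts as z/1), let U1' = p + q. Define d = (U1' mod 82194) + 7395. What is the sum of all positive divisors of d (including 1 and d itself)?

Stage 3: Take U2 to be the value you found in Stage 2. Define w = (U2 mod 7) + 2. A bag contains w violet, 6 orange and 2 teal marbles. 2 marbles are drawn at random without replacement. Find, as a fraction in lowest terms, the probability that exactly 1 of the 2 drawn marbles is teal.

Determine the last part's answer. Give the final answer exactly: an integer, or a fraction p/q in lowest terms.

24/91

Stage 1: cross terms: (-35*-22 - -11*-29)=451, (-11*-7 - -13*-22)=-209, (-13*-11 - -28*-7)=-53, (-28*-29 - -35*-11)=427; twice the area = |616| = 616; area = 308; answer 308
Stage 2: U1 = 308; threaded value p + q = 309; d = 7704; 7704 = 2^3 * 3^2 * 107; sigma = (1 + 2 + 4 + 8) * (1 + 3 + 9) * (1 + 107) = 15 * 13 * 108 = 21060; answer 21060
Stage 3: U2 = 21060; w = 6; total draws C(14,2) = 91; favorable C(2,1)*C(12,1) = 24; P = 24/91; answer 24/91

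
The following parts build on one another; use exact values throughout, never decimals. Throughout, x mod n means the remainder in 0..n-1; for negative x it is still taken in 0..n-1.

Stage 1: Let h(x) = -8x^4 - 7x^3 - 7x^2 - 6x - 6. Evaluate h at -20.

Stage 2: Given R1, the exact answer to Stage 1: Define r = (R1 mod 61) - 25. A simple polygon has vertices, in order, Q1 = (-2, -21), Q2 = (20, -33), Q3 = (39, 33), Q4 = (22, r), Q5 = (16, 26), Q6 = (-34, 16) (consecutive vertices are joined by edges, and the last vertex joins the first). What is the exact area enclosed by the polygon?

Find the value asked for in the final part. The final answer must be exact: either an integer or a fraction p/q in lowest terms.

Stage 1: -8*(-20)^4 - 7*(-20)^3 - 7*(-20)^2 - 6*(-20)^1 - 6 = (-1280000) + (56000) + (-2800) + (120) + (-6) = -1226686; answer -1226686
Stage 2: R1 = -1226686; r = -1; cross terms: (-2*-33 - 20*-21)=486, (20*33 - 39*-33)=1947, (39*-1 - 22*33)=-765, (22*26 - 16*-1)=588, (16*16 - -34*26)=1140, (-34*-21 - -2*16)=746; twice the area = |4142| = 4142; area = 2071; answer 2071

2071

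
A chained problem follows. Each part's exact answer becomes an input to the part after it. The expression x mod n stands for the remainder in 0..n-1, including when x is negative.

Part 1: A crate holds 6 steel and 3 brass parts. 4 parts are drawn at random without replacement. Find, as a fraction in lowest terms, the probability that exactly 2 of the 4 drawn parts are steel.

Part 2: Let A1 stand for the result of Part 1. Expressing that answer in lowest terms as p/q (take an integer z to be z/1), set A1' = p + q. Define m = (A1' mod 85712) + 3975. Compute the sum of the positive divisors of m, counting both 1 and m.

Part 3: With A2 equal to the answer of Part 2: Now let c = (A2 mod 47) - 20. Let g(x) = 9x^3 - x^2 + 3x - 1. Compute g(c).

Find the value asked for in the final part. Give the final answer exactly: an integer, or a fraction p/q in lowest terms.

Part 1: total draws C(9,4) = 126; favorable C(6,2)*C(3,2) = 45; P = 5/14; answer 5/14
Part 2: A1 = 5/14; threaded value p + q = 19; m = 3994; 3994 = 2 * 1997; sigma = (1 + 2) * (1 + 1997) = 3 * 1998 = 5994; answer 5994
Part 3: A2 = 5994; c = 5; 9*(5)^3 - 1*(5)^2 + 3*(5)^1 - 1 = (1125) + (-25) + (15) + (-1) = 1114; answer 1114

1114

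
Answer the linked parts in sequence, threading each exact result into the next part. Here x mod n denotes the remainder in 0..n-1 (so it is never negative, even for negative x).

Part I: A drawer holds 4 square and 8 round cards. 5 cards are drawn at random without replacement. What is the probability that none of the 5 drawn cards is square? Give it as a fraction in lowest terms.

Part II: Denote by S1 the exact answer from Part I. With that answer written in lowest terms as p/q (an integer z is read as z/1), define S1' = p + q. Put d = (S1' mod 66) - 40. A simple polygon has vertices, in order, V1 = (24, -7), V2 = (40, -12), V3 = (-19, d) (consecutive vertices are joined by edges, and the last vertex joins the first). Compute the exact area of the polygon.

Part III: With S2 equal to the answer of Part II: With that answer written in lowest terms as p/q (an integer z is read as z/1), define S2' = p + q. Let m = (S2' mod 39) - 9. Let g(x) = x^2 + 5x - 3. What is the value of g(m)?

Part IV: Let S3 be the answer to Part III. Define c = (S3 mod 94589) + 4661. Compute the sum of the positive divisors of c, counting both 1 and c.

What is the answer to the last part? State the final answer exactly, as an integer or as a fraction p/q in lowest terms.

9858

Part I: total draws C(12,5) = 792; favorable C(8,5) = 56; P = 7/99; answer 7/99
Part II: S1 = 7/99; threaded value p + q = 106; d = 0; cross terms: (24*-12 - 40*-7)=-8, (40*0 - -19*-12)=-228, (-19*-7 - 24*0)=133; twice the area = |-103| = 103; area = 103/2; answer 103/2
Part III: S2 = 103/2; threaded value p + q = 105; m = 18; 1*(18)^2 + 5*(18)^1 - 3 = (324) + (90) + (-3) = 411; answer 411
Part IV: S3 = 411; c = 5072; 5072 = 2^4 * 317; sigma = (1 + 2 + 4 + 8 + 16) * (1 + 317) = 31 * 318 = 9858; answer 9858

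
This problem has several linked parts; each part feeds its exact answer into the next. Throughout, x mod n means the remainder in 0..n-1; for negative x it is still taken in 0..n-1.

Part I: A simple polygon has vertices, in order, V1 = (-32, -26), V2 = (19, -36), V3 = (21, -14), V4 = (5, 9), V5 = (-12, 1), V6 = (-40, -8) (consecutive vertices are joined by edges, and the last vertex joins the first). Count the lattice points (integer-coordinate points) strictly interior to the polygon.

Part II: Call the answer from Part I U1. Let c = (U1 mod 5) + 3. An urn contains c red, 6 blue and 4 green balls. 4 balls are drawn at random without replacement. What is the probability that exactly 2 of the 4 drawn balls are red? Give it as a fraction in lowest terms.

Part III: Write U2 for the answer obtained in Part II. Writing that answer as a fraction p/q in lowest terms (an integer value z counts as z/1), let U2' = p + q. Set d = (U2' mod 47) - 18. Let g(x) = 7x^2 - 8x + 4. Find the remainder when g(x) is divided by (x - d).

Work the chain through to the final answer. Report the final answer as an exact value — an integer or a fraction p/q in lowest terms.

1924

Part I: cross terms: (-32*-36 - 19*-26)=1646, (19*-14 - 21*-36)=490, (21*9 - 5*-14)=259, (5*1 - -12*9)=113, (-12*-8 - -40*1)=136, (-40*-26 - -32*-8)=784; twice the area = |3428| = 3428; area = 1714; boundary points = 1 + 2 + 1 + 1 + 1 + 2 = 8; strictly interior points = area - boundary/2 + 1 = 1711; answer 1711
Part II: U1 = 1711; c = 4; total draws C(14,4) = 1001; favorable C(4,2)*C(10,2) = 270; P = 270/1001; answer 270/1001
Part III: U2 = 270/1001; threaded value p + q = 1271; d = -16; remainder = value at the root: 7*(-16)^2 - 8*(-16)^1 + 4 = (1792) + (128) + (4) = 1924; answer 1924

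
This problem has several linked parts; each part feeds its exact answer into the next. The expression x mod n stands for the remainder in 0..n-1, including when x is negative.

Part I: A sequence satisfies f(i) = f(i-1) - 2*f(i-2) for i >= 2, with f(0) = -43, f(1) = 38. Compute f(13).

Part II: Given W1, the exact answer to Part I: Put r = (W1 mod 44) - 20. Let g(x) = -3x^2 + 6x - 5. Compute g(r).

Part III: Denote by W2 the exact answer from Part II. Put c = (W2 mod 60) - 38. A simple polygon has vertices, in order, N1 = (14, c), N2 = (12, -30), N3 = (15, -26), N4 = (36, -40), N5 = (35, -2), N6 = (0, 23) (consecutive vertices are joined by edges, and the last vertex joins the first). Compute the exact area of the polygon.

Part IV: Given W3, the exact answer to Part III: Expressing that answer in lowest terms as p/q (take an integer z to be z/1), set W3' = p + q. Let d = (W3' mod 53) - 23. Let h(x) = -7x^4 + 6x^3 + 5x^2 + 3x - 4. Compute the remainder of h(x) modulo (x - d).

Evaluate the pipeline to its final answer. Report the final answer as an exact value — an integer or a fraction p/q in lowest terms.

Part I: f(2) = 1*(38) - 2*(-43) = 124; iterating: f(2)=124, f(3)=48, f(4)=-200, f(5)=-296, f(6)=104, f(7)=696, f(8)=488, f(9)=-904, f(10)=-1880, f(11)=-72, f(12)=3688, f(13)=3832; answer 3832
Part II: W1 = 3832; r = -16; -3*(-16)^2 + 6*(-16)^1 - 5 = (-768) + (-96) + (-5) = -869; answer -869
Part III: W2 = -869; c = -7; cross terms: (14*-30 - 12*-7)=-336, (12*-26 - 15*-30)=138, (15*-40 - 36*-26)=336, (36*-2 - 35*-40)=1328, (35*23 - 0*-2)=805, (0*-7 - 14*23)=-322; twice the area = |1949| = 1949; area = 1949/2; answer 1949/2
Part IV: W3 = 1949/2; threaded value p + q = 1951; d = 20; remainder = value at the root: -7*(20)^4 + 6*(20)^3 + 5*(20)^2 + 3*(20)^1 - 4 = (-1120000) + (48000) + (2000) + (60) + (-4) = -1069944; answer -1069944

-1069944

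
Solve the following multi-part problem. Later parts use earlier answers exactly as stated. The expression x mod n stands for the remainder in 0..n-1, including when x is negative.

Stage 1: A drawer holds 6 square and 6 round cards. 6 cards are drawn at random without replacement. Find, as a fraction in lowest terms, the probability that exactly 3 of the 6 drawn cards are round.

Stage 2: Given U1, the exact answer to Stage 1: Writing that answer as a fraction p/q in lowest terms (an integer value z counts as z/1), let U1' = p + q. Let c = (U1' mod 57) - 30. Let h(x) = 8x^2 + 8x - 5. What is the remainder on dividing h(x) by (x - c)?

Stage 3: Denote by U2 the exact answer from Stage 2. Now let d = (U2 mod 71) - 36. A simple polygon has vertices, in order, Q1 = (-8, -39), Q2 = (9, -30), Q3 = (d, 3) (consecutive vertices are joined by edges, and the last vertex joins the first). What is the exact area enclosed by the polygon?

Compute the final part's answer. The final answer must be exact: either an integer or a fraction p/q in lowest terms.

Stage 1: total draws C(12,6) = 924; favorable C(6,3)*C(6,3) = 400; P = 100/231; answer 100/231
Stage 2: U1 = 100/231; threaded value p + q = 331; c = 16; remainder = value at the root: 8*(16)^2 + 8*(16)^1 - 5 = (2048) + (128) + (-5) = 2171; answer 2171
Stage 3: U2 = 2171; d = 5; cross terms: (-8*-30 - 9*-39)=591, (9*3 - 5*-30)=177, (5*-39 - -8*3)=-171; twice the area = |597| = 597; area = 597/2; answer 597/2

597/2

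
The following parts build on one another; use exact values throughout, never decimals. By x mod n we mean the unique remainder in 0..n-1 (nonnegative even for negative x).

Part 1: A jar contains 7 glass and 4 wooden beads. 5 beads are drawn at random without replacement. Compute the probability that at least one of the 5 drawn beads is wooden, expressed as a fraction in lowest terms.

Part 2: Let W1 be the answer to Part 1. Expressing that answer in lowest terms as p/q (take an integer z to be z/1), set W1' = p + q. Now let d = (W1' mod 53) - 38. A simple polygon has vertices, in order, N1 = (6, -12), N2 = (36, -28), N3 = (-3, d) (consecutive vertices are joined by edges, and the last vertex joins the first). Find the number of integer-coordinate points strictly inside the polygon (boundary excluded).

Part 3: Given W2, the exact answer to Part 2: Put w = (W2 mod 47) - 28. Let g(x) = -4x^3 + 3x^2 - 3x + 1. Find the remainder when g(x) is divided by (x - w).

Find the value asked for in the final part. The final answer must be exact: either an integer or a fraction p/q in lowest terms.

-6515

Part 1: total draws C(11,5) = 462; complement C(7,5) = 21; favorable 462 - 21 = 441; P = 21/22; answer 21/22
Part 2: W1 = 21/22; threaded value p + q = 43; d = 5; cross terms: (6*-28 - 36*-12)=264, (36*5 - -3*-28)=96, (-3*-12 - 6*5)=6; twice the area = |366| = 366; area = 183; boundary points = 2 + 3 + 1 = 6; strictly interior points = area - boundary/2 + 1 = 181; answer 181
Part 3: W2 = 181; w = 12; remainder = value at the root: -4*(12)^3 + 3*(12)^2 - 3*(12)^1 + 1 = (-6912) + (432) + (-36) + (1) = -6515; answer -6515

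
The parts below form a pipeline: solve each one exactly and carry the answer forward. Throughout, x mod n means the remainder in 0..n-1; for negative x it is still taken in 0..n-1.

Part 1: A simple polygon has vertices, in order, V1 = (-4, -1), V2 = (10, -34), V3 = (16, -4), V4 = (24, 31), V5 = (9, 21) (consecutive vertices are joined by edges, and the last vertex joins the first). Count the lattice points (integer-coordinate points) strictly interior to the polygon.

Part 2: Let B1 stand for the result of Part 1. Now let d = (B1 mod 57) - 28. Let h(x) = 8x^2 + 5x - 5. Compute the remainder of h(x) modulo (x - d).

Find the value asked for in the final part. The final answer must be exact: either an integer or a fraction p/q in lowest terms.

Part 1: cross terms: (-4*-34 - 10*-1)=146, (10*-4 - 16*-34)=504, (16*31 - 24*-4)=592, (24*21 - 9*31)=225, (9*-1 - -4*21)=75; twice the area = |1542| = 1542; area = 771; boundary points = 1 + 6 + 1 + 5 + 1 = 14; strictly interior points = area - boundary/2 + 1 = 765; answer 765
Part 2: B1 = 765; d = -4; remainder = value at the root: 8*(-4)^2 + 5*(-4)^1 - 5 = (128) + (-20) + (-5) = 103; answer 103

103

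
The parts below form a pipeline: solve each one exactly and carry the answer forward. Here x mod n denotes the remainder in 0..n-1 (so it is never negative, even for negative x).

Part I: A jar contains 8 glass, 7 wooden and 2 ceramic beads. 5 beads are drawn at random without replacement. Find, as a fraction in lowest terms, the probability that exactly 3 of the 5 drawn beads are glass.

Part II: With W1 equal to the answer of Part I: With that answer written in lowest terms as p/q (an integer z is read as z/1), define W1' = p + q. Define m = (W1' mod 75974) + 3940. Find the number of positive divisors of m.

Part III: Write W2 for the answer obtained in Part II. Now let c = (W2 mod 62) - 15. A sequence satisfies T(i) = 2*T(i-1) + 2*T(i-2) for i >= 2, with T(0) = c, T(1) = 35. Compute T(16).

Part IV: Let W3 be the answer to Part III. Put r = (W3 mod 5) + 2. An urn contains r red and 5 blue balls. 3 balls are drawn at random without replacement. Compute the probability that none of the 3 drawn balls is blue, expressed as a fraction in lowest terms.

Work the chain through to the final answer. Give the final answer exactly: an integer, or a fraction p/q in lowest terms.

Part I: total draws C(17,5) = 6188; favorable C(8,3)*C(9,2) = 2016; P = 72/221; answer 72/221
Part II: W1 = 72/221; threaded value p + q = 293; m = 4233; 4233 = 3 * 17 * 83; number of divisors = (1+1) * (1+1) * (1+1) = 8; answer 8
Part III: W2 = 8; c = -7; T(2) = 2*(35) + 2*(-7) = 56; iterating: T(2)=56, T(3)=182, T(4)=476, T(5)=1316, T(6)=3584, T(7)=9800, T(8)=26768, T(9)=73136, T(10)=199808, T(11)=545888, T(12)=1491392, T(13)=4074560, T(14)=11131904, T(15)=30412928, T(16)=83089664; answer 83089664
Part IV: W3 = 83089664; r = 6; total draws C(11,3) = 165; favorable C(6,3) = 20; P = 4/33; answer 4/33

4/33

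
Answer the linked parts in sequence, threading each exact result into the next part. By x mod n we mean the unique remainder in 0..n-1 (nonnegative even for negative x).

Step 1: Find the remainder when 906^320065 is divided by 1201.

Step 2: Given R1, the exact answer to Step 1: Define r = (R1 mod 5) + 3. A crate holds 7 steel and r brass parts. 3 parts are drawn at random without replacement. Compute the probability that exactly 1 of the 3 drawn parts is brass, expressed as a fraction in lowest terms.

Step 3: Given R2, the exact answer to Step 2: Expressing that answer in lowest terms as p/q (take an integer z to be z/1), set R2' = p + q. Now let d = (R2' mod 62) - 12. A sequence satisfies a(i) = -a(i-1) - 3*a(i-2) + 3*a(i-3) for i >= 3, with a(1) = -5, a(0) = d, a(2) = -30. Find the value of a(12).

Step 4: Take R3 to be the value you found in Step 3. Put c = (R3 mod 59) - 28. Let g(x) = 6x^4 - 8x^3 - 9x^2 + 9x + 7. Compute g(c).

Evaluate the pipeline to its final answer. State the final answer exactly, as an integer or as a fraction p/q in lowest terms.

Step 1: squarings mod 1201: 906^1=906, 906^2=553, 906^4=755, 906^8=751, 906^16=732, 906^32=178, 906^64=458, 906^128=790, 906^256=781, 906^512=1054, 906^1024=1192, 906^2048=81, 906^4096=556, 906^8192=479, 906^16384=50, 906^32768=98, 906^65536=1197, 906^131072=16, 906^262144=256; 906^320065 = 906^1 * 906^64 * 906^512 * 906^8192 * 906^16384 * 906^32768 * 906^262144 = 224 (mod 1201); answer 224
Step 2: R1 = 224; r = 7; total draws C(14,3) = 364; favorable C(7,1)*C(7,2) = 147; P = 21/52; answer 21/52
Step 3: R2 = 21/52; threaded value p + q = 73; d = -1; a(3) = -1*(-30) - 3*(-5) + 3*(-1) = 42; iterating: a(3)=42, a(4)=33, a(5)=-249, a(6)=276, a(7)=570, a(8)=-2145, a(9)=1263, a(10)=6882, a(11)=-17106, a(12)=249; answer 249
Step 4: R3 = 249; c = -15; 6*(-15)^4 - 8*(-15)^3 - 9*(-15)^2 + 9*(-15)^1 + 7 = (303750) + (27000) + (-2025) + (-135) + (7) = 328597; answer 328597

328597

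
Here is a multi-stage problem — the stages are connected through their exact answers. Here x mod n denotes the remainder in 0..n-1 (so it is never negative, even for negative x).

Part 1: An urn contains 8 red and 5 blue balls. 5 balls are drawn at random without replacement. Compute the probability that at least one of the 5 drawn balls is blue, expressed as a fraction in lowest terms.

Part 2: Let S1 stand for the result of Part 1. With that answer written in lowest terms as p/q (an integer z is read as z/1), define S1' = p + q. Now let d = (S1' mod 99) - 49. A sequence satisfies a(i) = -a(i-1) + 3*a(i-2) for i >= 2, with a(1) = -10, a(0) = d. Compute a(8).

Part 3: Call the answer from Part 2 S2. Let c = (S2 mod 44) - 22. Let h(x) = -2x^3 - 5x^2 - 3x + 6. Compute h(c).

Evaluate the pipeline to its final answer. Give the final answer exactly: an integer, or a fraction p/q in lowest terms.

-624

Part 1: total draws C(13,5) = 1287; complement C(8,5) = 56; favorable 1287 - 56 = 1231; P = 1231/1287; answer 1231/1287
Part 2: S1 = 1231/1287; threaded value p + q = 2518; d = -6; a(2) = -1*(-10) + 3*(-6) = -8; iterating: a(2)=-8, a(3)=-22, a(4)=-2, a(5)=-64, a(6)=58, a(7)=-250, a(8)=424; answer 424
Part 3: S2 = 424; c = 6; -2*(6)^3 - 5*(6)^2 - 3*(6)^1 + 6 = (-432) + (-180) + (-18) + (6) = -624; answer -624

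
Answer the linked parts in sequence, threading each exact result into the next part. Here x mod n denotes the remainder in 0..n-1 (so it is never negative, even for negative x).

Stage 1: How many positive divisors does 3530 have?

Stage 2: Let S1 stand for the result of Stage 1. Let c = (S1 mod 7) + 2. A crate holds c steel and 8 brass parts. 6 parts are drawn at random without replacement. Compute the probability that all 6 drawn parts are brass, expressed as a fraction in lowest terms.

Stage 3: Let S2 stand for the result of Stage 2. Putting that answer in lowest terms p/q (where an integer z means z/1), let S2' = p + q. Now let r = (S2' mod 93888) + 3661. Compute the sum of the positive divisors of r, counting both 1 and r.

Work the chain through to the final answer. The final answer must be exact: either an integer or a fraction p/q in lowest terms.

Stage 1: 3530 = 2 * 5 * 353; number of divisors = (1+1) * (1+1) * (1+1) = 8; answer 8
Stage 2: S1 = 8; c = 3; total draws C(11,6) = 462; favorable C(8,6) = 28; P = 2/33; answer 2/33
Stage 3: S2 = 2/33; threaded value p + q = 35; r = 3696; 3696 = 2^4 * 3 * 7 * 11; sigma = (1 + 2 + 4 + 8 + 16) * (1 + 3) * (1 + 7) * (1 + 11) = 31 * 4 * 8 * 12 = 11904; answer 11904

11904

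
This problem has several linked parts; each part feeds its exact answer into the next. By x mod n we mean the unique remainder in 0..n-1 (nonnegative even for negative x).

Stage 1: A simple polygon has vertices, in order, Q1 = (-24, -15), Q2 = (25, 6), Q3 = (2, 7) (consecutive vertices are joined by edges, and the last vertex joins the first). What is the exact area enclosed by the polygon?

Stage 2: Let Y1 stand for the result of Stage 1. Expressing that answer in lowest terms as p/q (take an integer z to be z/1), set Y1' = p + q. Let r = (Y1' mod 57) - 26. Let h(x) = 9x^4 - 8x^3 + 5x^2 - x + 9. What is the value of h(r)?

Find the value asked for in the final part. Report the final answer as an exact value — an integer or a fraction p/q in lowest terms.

Stage 1: cross terms: (-24*6 - 25*-15)=231, (25*7 - 2*6)=163, (2*-15 - -24*7)=138; twice the area = |532| = 532; area = 266; answer 266
Stage 2: Y1 = 266; threaded value p + q = 267; r = 13; 9*(13)^4 - 8*(13)^3 + 5*(13)^2 - 1*(13)^1 + 9 = (257049) + (-17576) + (845) + (-13) + (9) = 240314; answer 240314

240314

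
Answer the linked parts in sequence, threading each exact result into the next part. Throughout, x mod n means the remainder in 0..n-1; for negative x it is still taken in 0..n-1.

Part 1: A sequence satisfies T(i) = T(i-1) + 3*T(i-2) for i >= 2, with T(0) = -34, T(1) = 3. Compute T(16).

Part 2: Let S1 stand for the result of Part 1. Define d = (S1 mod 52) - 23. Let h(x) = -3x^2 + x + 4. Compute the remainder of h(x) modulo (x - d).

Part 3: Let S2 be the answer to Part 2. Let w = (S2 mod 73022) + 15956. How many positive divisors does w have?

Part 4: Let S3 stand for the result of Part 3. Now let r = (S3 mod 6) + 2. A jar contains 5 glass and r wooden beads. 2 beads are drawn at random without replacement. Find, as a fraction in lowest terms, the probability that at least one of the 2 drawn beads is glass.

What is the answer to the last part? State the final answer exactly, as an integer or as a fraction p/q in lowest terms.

Part 1: T(2) = 1*(3) + 3*(-34) = -99; iterating: T(2)=-99, T(3)=-90, T(4)=-387, T(5)=-657, T(6)=-1818, T(7)=-3789, T(8)=-9243, T(9)=-20610, T(10)=-48339, T(11)=-110169, T(12)=-255186, T(13)=-585693, T(14)=-1351251, T(15)=-3108330, T(16)=-7162083; answer -7162083
Part 2: S1 = -7162083; d = 10; remainder = value at the root: -3*(10)^2 + 1*(10)^1 + 4 = (-300) + (10) + (4) = -286; answer -286
Part 3: S2 = -286; w = 88692; 88692 = 2^2 * 3 * 19 * 389; number of divisors = (2+1) * (1+1) * (1+1) * (1+1) = 24; answer 24
Part 4: S3 = 24; r = 2; total draws C(7,2) = 21; complement C(2,2) = 1; favorable 21 - 1 = 20; P = 20/21; answer 20/21

20/21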